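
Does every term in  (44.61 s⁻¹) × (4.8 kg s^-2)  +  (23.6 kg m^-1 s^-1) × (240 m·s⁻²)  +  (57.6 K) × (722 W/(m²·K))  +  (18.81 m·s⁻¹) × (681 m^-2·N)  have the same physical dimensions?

Yes

Expand each in SI base units:
  (44.61 s⁻¹) × (4.8 kg s^-2):  [s⁻¹] · [kg·s⁻²] = kg·s⁻³
  (23.6 kg m^-1 s^-1) × (240 m·s⁻²):  [kg·m⁻¹·s⁻¹] · [m·s⁻²] = kg·s⁻³
  (57.6 K) × (722 W/(m²·K)):  [K] · [kg·s⁻³·K⁻¹] = kg·s⁻³
  (18.81 m·s⁻¹) × (681 m^-2·N):  [m·s⁻¹] · [kg·m⁻¹·s⁻²] = kg·s⁻³
Every term reduces to kg·s⁻³.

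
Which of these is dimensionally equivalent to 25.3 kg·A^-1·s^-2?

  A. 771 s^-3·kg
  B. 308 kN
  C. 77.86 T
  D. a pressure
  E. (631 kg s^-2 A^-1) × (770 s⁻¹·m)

C.

Reference: kg·s⁻²·A⁻¹.
Each option:
  A. kg·s⁻³
  B. N = kg·m·s⁻²
  C. T = Wb·m⁻² = kg·s⁻²·A⁻¹  ← same
  D. [pressure] = kg·m⁻¹·s⁻²
  E. [kg·s⁻²·A⁻¹] · [m·s⁻¹] = kg·m·s⁻³·A⁻¹
Only C. matches kg·s⁻²·A⁻¹.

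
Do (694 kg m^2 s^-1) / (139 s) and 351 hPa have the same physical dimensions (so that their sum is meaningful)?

No

Dimensions:
  (694 kg m^2 s^-1) / (139 s):  [kg·m²·s⁻¹] / [s] = kg·m²·s⁻²
  351 hPa:  Pa = N·m⁻² = kg·m⁻¹·s⁻²
kg·m²·s⁻² ≠ kg·m⁻¹·s⁻², so they cannot be added.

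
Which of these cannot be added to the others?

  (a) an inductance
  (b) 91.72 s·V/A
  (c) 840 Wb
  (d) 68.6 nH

Expand each in SI base units:
  (a) [inductance] = kg·m²·s⁻²·A⁻²
  (b) V·s·A⁻¹ = J·C⁻¹·s·A⁻¹ = kg·m²·s⁻²·A⁻²
  (c) Wb = V·s = kg·m²·s⁻²·A⁻¹
  (d) H = V·s·A⁻¹ = kg·m²·s⁻²·A⁻²
All reduce to kg·m²·s⁻²·A⁻² except (c), which is kg·m²·s⁻²·A⁻¹.

(c)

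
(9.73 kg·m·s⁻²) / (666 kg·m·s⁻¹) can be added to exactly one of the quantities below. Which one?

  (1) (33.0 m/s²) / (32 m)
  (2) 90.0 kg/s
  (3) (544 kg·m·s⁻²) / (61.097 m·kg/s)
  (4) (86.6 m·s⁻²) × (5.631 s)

(3)

Reference: [kg·m·s⁻²] / [kg·m·s⁻¹] = s⁻¹.
Each option:
  (1) [m·s⁻²] / [m] = s⁻²
  (2) kg·s⁻¹
  (3) [kg·m·s⁻²] / [kg·m·s⁻¹] = s⁻¹  ← same
  (4) [m·s⁻²] · [s] = m·s⁻¹
Only (3) matches s⁻¹.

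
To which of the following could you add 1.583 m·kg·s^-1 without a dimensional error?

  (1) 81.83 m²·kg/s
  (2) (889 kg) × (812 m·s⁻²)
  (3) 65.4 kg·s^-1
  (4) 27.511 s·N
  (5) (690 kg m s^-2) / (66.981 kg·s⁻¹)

(4)

Reference: kg·m·s⁻¹.
Each option:
  (1) kg·m²·s⁻¹
  (2) [kg] · [m·s⁻²] = kg·m·s⁻²
  (3) kg·s⁻¹
  (4) N·s = kg·m·s⁻²·s = kg·m·s⁻¹  ← same
  (5) [kg·m·s⁻²] / [kg·s⁻¹] = m·s⁻¹
Only (4) matches kg·m·s⁻¹.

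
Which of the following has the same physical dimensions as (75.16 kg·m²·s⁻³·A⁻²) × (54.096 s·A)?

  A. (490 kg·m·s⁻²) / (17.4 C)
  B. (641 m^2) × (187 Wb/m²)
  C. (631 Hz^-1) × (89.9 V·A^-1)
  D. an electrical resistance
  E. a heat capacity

B.

Reference: [kg·m²·s⁻³·A⁻²] · [s·A] = kg·m²·s⁻²·A⁻¹.
Each option:
  A. [kg·m·s⁻²] / [s·A] = kg·m·s⁻³·A⁻¹
  B. [m²] · [kg·s⁻²·A⁻¹] = kg·m²·s⁻²·A⁻¹  ← same
  C. [s] · [kg·m²·s⁻³·A⁻²] = kg·m²·s⁻²·A⁻²
  D. [electrical resistance] = kg·m²·s⁻³·A⁻²
  E. [heat capacity] = kg·m²·s⁻²·K⁻¹
Only B. matches kg·m²·s⁻²·A⁻¹.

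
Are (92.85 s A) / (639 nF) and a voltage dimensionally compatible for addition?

Yes

In SI base units:
  (92.85 s A) / (639 nF):  [s·A] / [kg⁻¹·m⁻²·s⁴·A²] = kg·m²·s⁻³·A⁻¹
  a voltage:  [voltage] = kg·m²·s⁻³·A⁻¹
Both are kg·m²·s⁻³·A⁻¹, so they have the same dimensions and can be added.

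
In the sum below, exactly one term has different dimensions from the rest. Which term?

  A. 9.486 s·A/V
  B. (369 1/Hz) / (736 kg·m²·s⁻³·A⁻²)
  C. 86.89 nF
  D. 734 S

D.

Reduce each to base SI dimensions:
  A. A·s·V⁻¹ = A·s·(J·C⁻¹)⁻¹ = kg⁻¹·m⁻²·s⁴·A²
  B. [s] / [kg·m²·s⁻³·A⁻²] = kg⁻¹·m⁻²·s⁴·A²
  C. F = C·V⁻¹ = kg⁻¹·m⁻²·s⁴·A²
  D. S = Ω⁻¹ = kg⁻¹·m⁻²·s³·A²
All reduce to kg⁻¹·m⁻²·s⁴·A² except D., which is kg⁻¹·m⁻²·s³·A².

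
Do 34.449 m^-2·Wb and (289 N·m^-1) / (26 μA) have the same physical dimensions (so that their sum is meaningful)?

Yes

Dimensions:
  34.449 m^-2·Wb:  Wb·m⁻² = V·s·m⁻² = kg·s⁻²·A⁻¹
  (289 N·m^-1) / (26 μA):  [kg·s⁻²] / [A] = kg·s⁻²·A⁻¹
Both are kg·s⁻²·A⁻¹, so they have the same dimensions and can be added.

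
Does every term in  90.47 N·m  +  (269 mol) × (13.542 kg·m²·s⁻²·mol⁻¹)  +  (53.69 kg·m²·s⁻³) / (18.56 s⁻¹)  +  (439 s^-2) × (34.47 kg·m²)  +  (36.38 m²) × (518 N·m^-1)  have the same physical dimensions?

Yes

Expand each in SI base units:
  90.47 N·m:  N·m = kg·m·s⁻²·m = kg·m²·s⁻²
  (269 mol) × (13.542 kg·m²·s⁻²·mol⁻¹):  [mol] · [kg·m²·s⁻²·mol⁻¹] = kg·m²·s⁻²
  (53.69 kg·m²·s⁻³) / (18.56 s⁻¹):  [kg·m²·s⁻³] / [s⁻¹] = kg·m²·s⁻²
  (439 s^-2) × (34.47 kg·m²):  [s⁻²] · [kg·m²] = kg·m²·s⁻²
  (36.38 m²) × (518 N·m^-1):  [m²] · [kg·s⁻²] = kg·m²·s⁻²
Every term reduces to kg·m²·s⁻².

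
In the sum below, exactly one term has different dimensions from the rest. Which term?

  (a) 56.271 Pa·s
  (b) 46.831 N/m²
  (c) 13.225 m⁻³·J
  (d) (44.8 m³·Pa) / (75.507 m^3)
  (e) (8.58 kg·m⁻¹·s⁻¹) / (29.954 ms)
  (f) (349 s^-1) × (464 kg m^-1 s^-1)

Work out the base dimensions of each:
  (a) Pa·s = N·m⁻²·s = kg·m⁻¹·s⁻¹
  (b) N·m⁻² = kg·m·s⁻²·m⁻² = kg·m⁻¹·s⁻²
  (c) J·m⁻³ = N·m·m⁻³ = kg·m⁻¹·s⁻²
  (d) [kg·m²·s⁻²] / [m³] = kg·m⁻¹·s⁻²
  (e) [kg·m⁻¹·s⁻¹] / [s] = kg·m⁻¹·s⁻²
  (f) [s⁻¹] · [kg·m⁻¹·s⁻¹] = kg·m⁻¹·s⁻²
All reduce to kg·m⁻¹·s⁻² except (a), which is kg·m⁻¹·s⁻¹.

(a)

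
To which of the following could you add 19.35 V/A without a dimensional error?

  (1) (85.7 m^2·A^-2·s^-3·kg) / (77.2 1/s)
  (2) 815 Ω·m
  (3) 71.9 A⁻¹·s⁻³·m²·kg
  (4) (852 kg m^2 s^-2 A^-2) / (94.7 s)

(4)

Reference: V·A⁻¹ = J·C⁻¹·A⁻¹ = kg·m²·s⁻³·A⁻².
Each option:
  (1) [kg·m²·s⁻³·A⁻²] / [s⁻¹] = kg·m²·s⁻²·A⁻²
  (2) Ω·m = V·A⁻¹·m = kg·m³·s⁻³·A⁻²
  (3) kg·m²·s⁻³·A⁻¹
  (4) [kg·m²·s⁻²·A⁻²] / [s] = kg·m²·s⁻³·A⁻²  ← same
Only (4) matches kg·m²·s⁻³·A⁻².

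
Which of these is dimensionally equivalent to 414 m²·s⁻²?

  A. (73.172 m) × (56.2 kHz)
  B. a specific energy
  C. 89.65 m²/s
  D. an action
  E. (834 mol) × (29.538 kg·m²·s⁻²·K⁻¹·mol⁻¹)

B.

Reference: m²·s⁻².
Each option:
  A. [m] · [s⁻¹] = m·s⁻¹
  B. [specific energy] = m²·s⁻²  ← same
  C. m²·s⁻¹
  D. [action] = kg·m²·s⁻¹
  E. [mol] · [kg·m²·s⁻²·K⁻¹·mol⁻¹] = kg·m²·s⁻²·K⁻¹
Only B. matches m²·s⁻².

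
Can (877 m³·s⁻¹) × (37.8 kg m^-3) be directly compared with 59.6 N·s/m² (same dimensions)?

No

In SI base units:
  (877 m³·s⁻¹) × (37.8 kg m^-3):  [m³·s⁻¹] · [kg·m⁻³] = kg·s⁻¹
  59.6 N·s/m²:  N·s·m⁻² = kg·m·s⁻²·s·m⁻² = kg·m⁻¹·s⁻¹
kg·s⁻¹ ≠ kg·m⁻¹·s⁻¹, so they cannot be added.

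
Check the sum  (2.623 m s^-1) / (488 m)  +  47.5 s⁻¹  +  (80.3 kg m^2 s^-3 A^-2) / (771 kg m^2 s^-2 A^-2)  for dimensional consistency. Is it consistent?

In SI base units:
  (2.623 m s^-1) / (488 m):  [m·s⁻¹] / [m] = s⁻¹
  47.5 s⁻¹:  s⁻¹
  (80.3 kg m^2 s^-3 A^-2) / (771 kg m^2 s^-2 A^-2):  [kg·m²·s⁻³·A⁻²] / [kg·m²·s⁻²·A⁻²] = s⁻¹
Every term reduces to s⁻¹.

Yes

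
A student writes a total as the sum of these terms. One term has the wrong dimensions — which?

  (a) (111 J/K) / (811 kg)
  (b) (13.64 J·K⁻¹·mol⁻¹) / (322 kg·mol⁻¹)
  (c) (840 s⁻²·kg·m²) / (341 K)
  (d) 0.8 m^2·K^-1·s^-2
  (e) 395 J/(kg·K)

(c)

Reduce each to base SI dimensions:
  (a) [kg·m²·s⁻²·K⁻¹] / [kg] = m²·s⁻²·K⁻¹
  (b) [kg·m²·s⁻²·K⁻¹·mol⁻¹] / [kg·mol⁻¹] = m²·s⁻²·K⁻¹
  (c) [kg·m²·s⁻²] / [K] = kg·m²·s⁻²·K⁻¹
  (d) m²·s⁻²·K⁻¹
  (e) J·kg⁻¹·K⁻¹ = N·m·kg⁻¹·K⁻¹ = m²·s⁻²·K⁻¹
All reduce to m²·s⁻²·K⁻¹ except (c), which is kg·m²·s⁻²·K⁻¹.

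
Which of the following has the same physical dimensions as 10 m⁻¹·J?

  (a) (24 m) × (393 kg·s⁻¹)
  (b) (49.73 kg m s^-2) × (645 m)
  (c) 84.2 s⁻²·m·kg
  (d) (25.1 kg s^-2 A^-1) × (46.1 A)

(c)

Reference: J·m⁻¹ = N·m·m⁻¹ = kg·m·s⁻².
Each option:
  (a) [m] · [kg·s⁻¹] = kg·m·s⁻¹
  (b) [kg·m·s⁻²] · [m] = kg·m²·s⁻²
  (c) kg·m·s⁻²  ← same
  (d) [kg·s⁻²·A⁻¹] · [A] = kg·s⁻²
Only (c) matches kg·m·s⁻².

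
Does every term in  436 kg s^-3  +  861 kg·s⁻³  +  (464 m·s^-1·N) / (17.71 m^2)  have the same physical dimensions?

Yes

In SI base units:
  436 kg s^-3:  kg·s⁻³
  861 kg·s⁻³:  kg·s⁻³
  (464 m·s^-1·N) / (17.71 m^2):  [kg·m²·s⁻³] / [m²] = kg·s⁻³
Every term reduces to kg·s⁻³.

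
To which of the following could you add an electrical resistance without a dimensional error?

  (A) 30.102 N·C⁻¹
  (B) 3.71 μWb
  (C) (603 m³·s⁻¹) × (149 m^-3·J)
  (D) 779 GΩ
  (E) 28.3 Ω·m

Reference: [electrical resistance] = kg·m²·s⁻³·A⁻².
Each option:
  (A) N·C⁻¹ = kg·m·s⁻²·(s·A)⁻¹ = kg·m·s⁻³·A⁻¹
  (B) Wb = V·s = kg·m²·s⁻²·A⁻¹
  (C) [m³·s⁻¹] · [kg·m⁻¹·s⁻²] = kg·m²·s⁻³
  (D) Ω = V·A⁻¹ = kg·m²·s⁻³·A⁻²  ← same
  (E) Ω·m = V·A⁻¹·m = kg·m³·s⁻³·A⁻²
Only (D) matches kg·m²·s⁻³·A⁻².

(D)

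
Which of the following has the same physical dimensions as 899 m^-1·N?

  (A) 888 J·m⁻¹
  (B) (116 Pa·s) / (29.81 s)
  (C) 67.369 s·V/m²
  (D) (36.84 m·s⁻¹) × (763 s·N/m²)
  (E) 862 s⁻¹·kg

(D)

Reference: N·m⁻¹ = kg·m·s⁻²·m⁻¹ = kg·s⁻².
Each option:
  (A) J·m⁻¹ = N·m·m⁻¹ = kg·m·s⁻²
  (B) [kg·m⁻¹·s⁻¹] / [s] = kg·m⁻¹·s⁻²
  (C) V·s·m⁻² = J·C⁻¹·s·m⁻² = kg·s⁻²·A⁻¹
  (D) [m·s⁻¹] · [kg·m⁻¹·s⁻¹] = kg·s⁻²  ← same
  (E) kg·s⁻¹
Only (D) matches kg·s⁻².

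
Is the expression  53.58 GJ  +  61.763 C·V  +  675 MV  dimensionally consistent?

No

Dimensions:
  53.58 GJ:  J = N·m = kg·m²·s⁻²
  61.763 C·V:  C·V = s·A·J·C⁻¹ = kg·m²·s⁻²
  675 MV:  V = J·C⁻¹ = kg·m²·s⁻³·A⁻¹
The terms do not share a single dimension (kg·m²·s⁻² vs kg·m²·s⁻³·A⁻¹).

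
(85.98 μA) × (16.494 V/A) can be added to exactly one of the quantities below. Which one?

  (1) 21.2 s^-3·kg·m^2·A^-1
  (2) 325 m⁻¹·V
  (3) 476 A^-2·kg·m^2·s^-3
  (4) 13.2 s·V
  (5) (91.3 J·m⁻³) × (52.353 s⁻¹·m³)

(1)

Reference: [A] · [kg·m²·s⁻³·A⁻²] = kg·m²·s⁻³·A⁻¹.
Each option:
  (1) kg·m²·s⁻³·A⁻¹  ← same
  (2) V·m⁻¹ = J·C⁻¹·m⁻¹ = kg·m·s⁻³·A⁻¹
  (3) kg·m²·s⁻³·A⁻²
  (4) V·s = J·C⁻¹·s = kg·m²·s⁻²·A⁻¹
  (5) [kg·m⁻¹·s⁻²] · [m³·s⁻¹] = kg·m²·s⁻³
Only (1) matches kg·m²·s⁻³·A⁻¹.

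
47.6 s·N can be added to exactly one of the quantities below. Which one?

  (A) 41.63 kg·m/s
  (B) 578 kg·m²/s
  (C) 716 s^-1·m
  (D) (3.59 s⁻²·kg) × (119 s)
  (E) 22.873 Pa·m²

(A)

Reference: N·s = kg·m·s⁻²·s = kg·m·s⁻¹.
Each option:
  (A) kg·m·s⁻¹  ← same
  (B) kg·m²·s⁻¹
  (C) m·s⁻¹
  (D) [kg·s⁻²] · [s] = kg·s⁻¹
  (E) Pa·m² = N·m⁻²·m² = kg·m·s⁻²
Only (A) matches kg·m·s⁻¹.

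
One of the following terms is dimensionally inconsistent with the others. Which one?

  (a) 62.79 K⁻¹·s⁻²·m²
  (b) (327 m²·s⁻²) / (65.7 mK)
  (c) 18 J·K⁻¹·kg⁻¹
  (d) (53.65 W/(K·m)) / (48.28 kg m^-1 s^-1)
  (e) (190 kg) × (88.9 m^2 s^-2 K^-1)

Work out the base dimensions of each:
  (a) m²·s⁻²·K⁻¹
  (b) [m²·s⁻²] / [K] = m²·s⁻²·K⁻¹
  (c) J·kg⁻¹·K⁻¹ = N·m·kg⁻¹·K⁻¹ = m²·s⁻²·K⁻¹
  (d) [kg·m·s⁻³·K⁻¹] / [kg·m⁻¹·s⁻¹] = m²·s⁻²·K⁻¹
  (e) [kg] · [m²·s⁻²·K⁻¹] = kg·m²·s⁻²·K⁻¹
All reduce to m²·s⁻²·K⁻¹ except (e), which is kg·m²·s⁻²·K⁻¹.

(e)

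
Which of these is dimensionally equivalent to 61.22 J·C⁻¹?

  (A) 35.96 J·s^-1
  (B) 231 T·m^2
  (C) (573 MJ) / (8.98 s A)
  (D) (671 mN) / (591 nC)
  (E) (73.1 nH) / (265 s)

(C)

Reference: J·C⁻¹ = N·m·(s·A)⁻¹ = kg·m²·s⁻³·A⁻¹.
Each option:
  (A) J·s⁻¹ = N·m·s⁻¹ = kg·m²·s⁻³
  (B) T·m² = Wb·m⁻²·m² = kg·m²·s⁻²·A⁻¹
  (C) [kg·m²·s⁻²] / [s·A] = kg·m²·s⁻³·A⁻¹  ← same
  (D) [kg·m·s⁻²] / [s·A] = kg·m·s⁻³·A⁻¹
  (E) [kg·m²·s⁻²·A⁻²] / [s] = kg·m²·s⁻³·A⁻²
Only (C) matches kg·m²·s⁻³·A⁻¹.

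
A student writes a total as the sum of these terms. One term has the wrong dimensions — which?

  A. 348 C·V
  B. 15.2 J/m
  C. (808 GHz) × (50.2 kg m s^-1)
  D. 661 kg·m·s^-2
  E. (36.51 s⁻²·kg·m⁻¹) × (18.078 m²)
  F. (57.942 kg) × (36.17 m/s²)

In SI base units:
  A. C·V = s·A·J·C⁻¹ = kg·m²·s⁻²
  B. J·m⁻¹ = N·m·m⁻¹ = kg·m·s⁻²
  C. [s⁻¹] · [kg·m·s⁻¹] = kg·m·s⁻²
  D. kg·m·s⁻²
  E. [kg·m⁻¹·s⁻²] · [m²] = kg·m·s⁻²
  F. [kg] · [m·s⁻²] = kg·m·s⁻²
All reduce to kg·m·s⁻² except A., which is kg·m²·s⁻².

A.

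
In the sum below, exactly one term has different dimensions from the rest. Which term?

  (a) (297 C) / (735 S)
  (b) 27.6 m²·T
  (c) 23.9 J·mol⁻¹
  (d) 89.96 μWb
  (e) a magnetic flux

Expand each in SI base units:
  (a) [s·A] / [kg⁻¹·m⁻²·s³·A²] = kg·m²·s⁻²·A⁻¹
  (b) T·m² = Wb·m⁻²·m² = kg·m²·s⁻²·A⁻¹
  (c) J·mol⁻¹ = N·m·mol⁻¹ = kg·m²·s⁻²·mol⁻¹
  (d) Wb = V·s = kg·m²·s⁻²·A⁻¹
  (e) [magnetic flux] = kg·m²·s⁻²·A⁻¹
All reduce to kg·m²·s⁻²·A⁻¹ except (c), which is kg·m²·s⁻²·mol⁻¹.

(c)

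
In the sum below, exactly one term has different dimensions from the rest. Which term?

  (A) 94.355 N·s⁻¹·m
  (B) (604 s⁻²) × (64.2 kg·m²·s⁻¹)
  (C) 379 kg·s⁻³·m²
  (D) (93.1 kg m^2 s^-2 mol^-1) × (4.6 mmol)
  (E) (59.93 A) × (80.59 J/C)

(D)

Expand each in SI base units:
  (A) N·m·s⁻¹ = kg·m·s⁻²·m·s⁻¹ = kg·m²·s⁻³
  (B) [s⁻²] · [kg·m²·s⁻¹] = kg·m²·s⁻³
  (C) kg·m²·s⁻³
  (D) [kg·m²·s⁻²·mol⁻¹] · [mol] = kg·m²·s⁻²
  (E) [A] · [kg·m²·s⁻³·A⁻¹] = kg·m²·s⁻³
All reduce to kg·m²·s⁻³ except (D), which is kg·m²·s⁻².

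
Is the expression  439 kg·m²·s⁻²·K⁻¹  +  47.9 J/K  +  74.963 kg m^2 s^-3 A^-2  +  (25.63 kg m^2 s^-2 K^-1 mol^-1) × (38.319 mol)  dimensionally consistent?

No

Dimensions:
  439 kg·m²·s⁻²·K⁻¹:  kg·m²·s⁻²·K⁻¹
  47.9 J/K:  J·K⁻¹ = N·m·K⁻¹ = kg·m²·s⁻²·K⁻¹
  74.963 kg m^2 s^-3 A^-2:  kg·m²·s⁻³·A⁻²
  (25.63 kg m^2 s^-2 K^-1 mol^-1) × (38.319 mol):  [kg·m²·s⁻²·K⁻¹·mol⁻¹] · [mol] = kg·m²·s⁻²·K⁻¹
The terms do not share a single dimension (kg·m²·s⁻²·K⁻¹ vs kg·m²·s⁻³·A⁻²).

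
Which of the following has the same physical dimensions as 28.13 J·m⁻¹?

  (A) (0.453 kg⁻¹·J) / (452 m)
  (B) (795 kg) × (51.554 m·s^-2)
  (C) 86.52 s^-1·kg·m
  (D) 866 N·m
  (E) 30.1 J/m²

Reference: J·m⁻¹ = N·m·m⁻¹ = kg·m·s⁻².
Each option:
  (A) [m²·s⁻²] / [m] = m·s⁻²
  (B) [kg] · [m·s⁻²] = kg·m·s⁻²  ← same
  (C) kg·m·s⁻¹
  (D) N·m = kg·m·s⁻²·m = kg·m²·s⁻²
  (E) J·m⁻² = N·m·m⁻² = kg·s⁻²
Only (B) matches kg·m·s⁻².

(B)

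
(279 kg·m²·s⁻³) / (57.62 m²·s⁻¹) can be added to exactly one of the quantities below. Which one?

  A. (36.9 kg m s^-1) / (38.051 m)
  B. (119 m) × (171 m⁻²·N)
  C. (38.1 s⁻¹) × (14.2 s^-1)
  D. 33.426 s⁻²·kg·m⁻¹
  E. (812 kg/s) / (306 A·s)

B.

Reference: [kg·m²·s⁻³] / [m²·s⁻¹] = kg·s⁻².
Each option:
  A. [kg·m·s⁻¹] / [m] = kg·s⁻¹
  B. [m] · [kg·m⁻¹·s⁻²] = kg·s⁻²  ← same
  C. [s⁻¹] · [s⁻¹] = s⁻²
  D. kg·m⁻¹·s⁻²
  E. [kg·s⁻¹] / [s·A] = kg·s⁻²·A⁻¹
Only B. matches kg·s⁻².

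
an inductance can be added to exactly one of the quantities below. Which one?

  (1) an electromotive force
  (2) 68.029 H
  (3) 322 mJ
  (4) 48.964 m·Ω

Reference: [inductance] = kg·m²·s⁻²·A⁻².
Each option:
  (1) [electromotive force] = kg·m²·s⁻³·A⁻¹
  (2) H = V·s·A⁻¹ = kg·m²·s⁻²·A⁻²  ← same
  (3) J = N·m = kg·m²·s⁻²
  (4) Ω·m = V·A⁻¹·m = kg·m³·s⁻³·A⁻²
Only (2) matches kg·m²·s⁻²·A⁻².

(2)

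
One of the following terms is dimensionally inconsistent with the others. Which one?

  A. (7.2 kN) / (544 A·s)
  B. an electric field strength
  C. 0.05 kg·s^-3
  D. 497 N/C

Work out the base dimensions of each:
  A. [kg·m·s⁻²] / [s·A] = kg·m·s⁻³·A⁻¹
  B. [electric field strength] = kg·m·s⁻³·A⁻¹
  C. kg·s⁻³
  D. N·C⁻¹ = kg·m·s⁻²·(s·A)⁻¹ = kg·m·s⁻³·A⁻¹
All reduce to kg·m·s⁻³·A⁻¹ except C., which is kg·s⁻³.

C.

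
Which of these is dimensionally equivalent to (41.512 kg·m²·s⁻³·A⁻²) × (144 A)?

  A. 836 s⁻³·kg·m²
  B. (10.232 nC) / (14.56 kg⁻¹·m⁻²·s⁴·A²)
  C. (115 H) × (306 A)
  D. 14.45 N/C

B.

Reference: [kg·m²·s⁻³·A⁻²] · [A] = kg·m²·s⁻³·A⁻¹.
Each option:
  A. kg·m²·s⁻³
  B. [s·A] / [kg⁻¹·m⁻²·s⁴·A²] = kg·m²·s⁻³·A⁻¹  ← same
  C. [kg·m²·s⁻²·A⁻²] · [A] = kg·m²·s⁻²·A⁻¹
  D. N·C⁻¹ = kg·m·s⁻²·(s·A)⁻¹ = kg·m·s⁻³·A⁻¹
Only B. matches kg·m²·s⁻³·A⁻¹.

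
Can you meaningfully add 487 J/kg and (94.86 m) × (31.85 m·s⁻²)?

Work out the base dimensions of each:
  487 J/kg:  J·kg⁻¹ = N·m·kg⁻¹ = m²·s⁻²
  (94.86 m) × (31.85 m·s⁻²):  [m] · [m·s⁻²] = m²·s⁻²
Both are m²·s⁻², so they have the same dimensions and can be added.

Yes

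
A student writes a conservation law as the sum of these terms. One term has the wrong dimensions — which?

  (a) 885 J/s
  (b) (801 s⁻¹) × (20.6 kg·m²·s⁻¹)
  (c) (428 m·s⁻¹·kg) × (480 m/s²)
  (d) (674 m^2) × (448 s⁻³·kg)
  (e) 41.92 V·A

Reduce each to base SI dimensions:
  (a) J·s⁻¹ = N·m·s⁻¹ = kg·m²·s⁻³
  (b) [s⁻¹] · [kg·m²·s⁻¹] = kg·m²·s⁻²
  (c) [kg·m·s⁻¹] · [m·s⁻²] = kg·m²·s⁻³
  (d) [m²] · [kg·s⁻³] = kg·m²·s⁻³
  (e) V·A = J·C⁻¹·A = kg·m²·s⁻³
All reduce to kg·m²·s⁻³ except (b), which is kg·m²·s⁻².

(b)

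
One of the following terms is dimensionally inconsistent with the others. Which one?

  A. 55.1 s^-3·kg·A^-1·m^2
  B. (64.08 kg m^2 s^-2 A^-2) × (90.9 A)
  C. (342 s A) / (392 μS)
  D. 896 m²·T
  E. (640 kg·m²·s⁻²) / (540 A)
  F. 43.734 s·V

A.

Dimensions:
  A. kg·m²·s⁻³·A⁻¹
  B. [kg·m²·s⁻²·A⁻²] · [A] = kg·m²·s⁻²·A⁻¹
  C. [s·A] / [kg⁻¹·m⁻²·s³·A²] = kg·m²·s⁻²·A⁻¹
  D. T·m² = Wb·m⁻²·m² = kg·m²·s⁻²·A⁻¹
  E. [kg·m²·s⁻²] / [A] = kg·m²·s⁻²·A⁻¹
  F. V·s = J·C⁻¹·s = kg·m²·s⁻²·A⁻¹
All reduce to kg·m²·s⁻²·A⁻¹ except A., which is kg·m²·s⁻³·A⁻¹.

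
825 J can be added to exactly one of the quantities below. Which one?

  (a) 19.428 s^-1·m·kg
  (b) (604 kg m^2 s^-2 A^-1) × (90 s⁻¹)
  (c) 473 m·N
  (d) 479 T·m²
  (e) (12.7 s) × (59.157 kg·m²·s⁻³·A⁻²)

(c)

Reference: J = N·m = kg·m²·s⁻².
Each option:
  (a) kg·m·s⁻¹
  (b) [kg·m²·s⁻²·A⁻¹] · [s⁻¹] = kg·m²·s⁻³·A⁻¹
  (c) N·m = kg·m·s⁻²·m = kg·m²·s⁻²  ← same
  (d) T·m² = Wb·m⁻²·m² = kg·m²·s⁻²·A⁻¹
  (e) [s] · [kg·m²·s⁻³·A⁻²] = kg·m²·s⁻²·A⁻²
Only (c) matches kg·m²·s⁻².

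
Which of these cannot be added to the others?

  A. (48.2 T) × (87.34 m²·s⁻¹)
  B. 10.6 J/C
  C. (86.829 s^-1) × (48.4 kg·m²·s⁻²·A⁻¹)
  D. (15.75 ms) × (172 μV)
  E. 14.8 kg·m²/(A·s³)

D.

Dimensions:
  A. [kg·s⁻²·A⁻¹] · [m²·s⁻¹] = kg·m²·s⁻³·A⁻¹
  B. J·C⁻¹ = N·m·(s·A)⁻¹ = kg·m²·s⁻³·A⁻¹
  C. [s⁻¹] · [kg·m²·s⁻²·A⁻¹] = kg·m²·s⁻³·A⁻¹
  D. [s] · [kg·m²·s⁻³·A⁻¹] = kg·m²·s⁻²·A⁻¹
  E. kg·m²·s⁻³·A⁻¹
All reduce to kg·m²·s⁻³·A⁻¹ except D., which is kg·m²·s⁻²·A⁻¹.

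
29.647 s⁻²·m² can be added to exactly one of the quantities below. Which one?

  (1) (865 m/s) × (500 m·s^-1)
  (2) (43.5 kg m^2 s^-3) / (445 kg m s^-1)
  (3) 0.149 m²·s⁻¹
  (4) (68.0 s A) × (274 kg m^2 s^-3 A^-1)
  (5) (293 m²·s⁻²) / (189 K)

(1)

Reference: m²·s⁻².
Each option:
  (1) [m·s⁻¹] · [m·s⁻¹] = m²·s⁻²  ← same
  (2) [kg·m²·s⁻³] / [kg·m·s⁻¹] = m·s⁻²
  (3) m²·s⁻¹
  (4) [s·A] · [kg·m²·s⁻³·A⁻¹] = kg·m²·s⁻²
  (5) [m²·s⁻²] / [K] = m²·s⁻²·K⁻¹
Only (1) matches m²·s⁻².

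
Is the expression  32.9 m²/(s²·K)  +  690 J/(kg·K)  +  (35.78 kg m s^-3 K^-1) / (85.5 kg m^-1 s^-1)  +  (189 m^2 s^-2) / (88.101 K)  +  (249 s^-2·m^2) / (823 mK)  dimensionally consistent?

In SI base units:
  32.9 m²/(s²·K):  m²·s⁻²·K⁻¹
  690 J/(kg·K):  J·kg⁻¹·K⁻¹ = N·m·kg⁻¹·K⁻¹ = m²·s⁻²·K⁻¹
  (35.78 kg m s^-3 K^-1) / (85.5 kg m^-1 s^-1):  [kg·m·s⁻³·K⁻¹] / [kg·m⁻¹·s⁻¹] = m²·s⁻²·K⁻¹
  (189 m^2 s^-2) / (88.101 K):  [m²·s⁻²] / [K] = m²·s⁻²·K⁻¹
  (249 s^-2·m^2) / (823 mK):  [m²·s⁻²] / [K] = m²·s⁻²·K⁻¹
Every term reduces to m²·s⁻²·K⁻¹.

Yes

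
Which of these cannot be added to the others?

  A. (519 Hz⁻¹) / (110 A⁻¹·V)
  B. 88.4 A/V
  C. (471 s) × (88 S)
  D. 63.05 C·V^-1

Reduce each to base SI dimensions:
  A. [s] / [kg·m²·s⁻³·A⁻²] = kg⁻¹·m⁻²·s⁴·A²
  B. A·V⁻¹ = A·(J·C⁻¹)⁻¹ = kg⁻¹·m⁻²·s³·A²
  C. [s] · [kg⁻¹·m⁻²·s³·A²] = kg⁻¹·m⁻²·s⁴·A²
  D. C·V⁻¹ = s·A·(J·C⁻¹)⁻¹ = kg⁻¹·m⁻²·s⁴·A²
All reduce to kg⁻¹·m⁻²·s⁴·A² except B., which is kg⁻¹·m⁻²·s³·A².

B.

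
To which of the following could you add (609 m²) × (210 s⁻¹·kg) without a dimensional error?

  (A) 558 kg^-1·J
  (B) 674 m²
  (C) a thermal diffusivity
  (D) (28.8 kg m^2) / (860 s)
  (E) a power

(D)

Reference: [m²] · [kg·s⁻¹] = kg·m²·s⁻¹.
Each option:
  (A) J·kg⁻¹ = N·m·kg⁻¹ = m²·s⁻²
  (B) m²
  (C) [thermal diffusivity] = m²·s⁻¹
  (D) [kg·m²] / [s] = kg·m²·s⁻¹  ← same
  (E) [power] = kg·m²·s⁻³
Only (D) matches kg·m²·s⁻¹.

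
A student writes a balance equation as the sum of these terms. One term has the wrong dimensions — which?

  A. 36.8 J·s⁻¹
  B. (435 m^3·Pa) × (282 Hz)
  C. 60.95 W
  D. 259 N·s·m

D.

In SI base units:
  A. J·s⁻¹ = N·m·s⁻¹ = kg·m²·s⁻³
  B. [kg·m²·s⁻²] · [s⁻¹] = kg·m²·s⁻³
  C. W = J·s⁻¹ = kg·m²·s⁻³
  D. N·m·s = kg·m·s⁻²·m·s = kg·m²·s⁻¹
All reduce to kg·m²·s⁻³ except D., which is kg·m²·s⁻¹.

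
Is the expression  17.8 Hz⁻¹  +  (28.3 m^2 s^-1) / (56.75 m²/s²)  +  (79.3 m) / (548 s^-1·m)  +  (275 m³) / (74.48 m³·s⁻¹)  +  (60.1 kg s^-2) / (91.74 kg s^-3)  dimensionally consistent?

Reduce each to base SI dimensions:
  17.8 Hz⁻¹:  Hz⁻¹ = (s⁻¹)⁻¹ = s
  (28.3 m^2 s^-1) / (56.75 m²/s²):  [m²·s⁻¹] / [m²·s⁻²] = s
  (79.3 m) / (548 s^-1·m):  [m] / [m·s⁻¹] = s
  (275 m³) / (74.48 m³·s⁻¹):  [m³] / [m³·s⁻¹] = s
  (60.1 kg s^-2) / (91.74 kg s^-3):  [kg·s⁻²] / [kg·s⁻³] = s
Every term reduces to s.

Yes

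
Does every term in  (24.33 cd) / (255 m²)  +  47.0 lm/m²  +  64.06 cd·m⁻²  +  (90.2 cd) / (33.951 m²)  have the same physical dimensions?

In SI base units:
  (24.33 cd) / (255 m²):  [cd] / [m²] = m⁻²·cd
  47.0 lm/m²:  lm·m⁻² = cd·m⁻² = m⁻²·cd
  64.06 cd·m⁻²:  cd·m⁻² = m⁻²·cd
  (90.2 cd) / (33.951 m²):  [cd] / [m²] = m⁻²·cd
Every term reduces to m⁻²·cd.

Yes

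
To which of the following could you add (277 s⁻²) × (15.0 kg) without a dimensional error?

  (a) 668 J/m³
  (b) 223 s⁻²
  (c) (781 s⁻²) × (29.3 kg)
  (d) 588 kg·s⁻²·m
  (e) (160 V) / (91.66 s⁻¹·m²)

(c)

Reference: [s⁻²] · [kg] = kg·s⁻².
Each option:
  (a) J·m⁻³ = N·m·m⁻³ = kg·m⁻¹·s⁻²
  (b) s⁻²
  (c) [s⁻²] · [kg] = kg·s⁻²  ← same
  (d) kg·m·s⁻²
  (e) [kg·m²·s⁻³·A⁻¹] / [m²·s⁻¹] = kg·s⁻²·A⁻¹
Only (c) matches kg·s⁻².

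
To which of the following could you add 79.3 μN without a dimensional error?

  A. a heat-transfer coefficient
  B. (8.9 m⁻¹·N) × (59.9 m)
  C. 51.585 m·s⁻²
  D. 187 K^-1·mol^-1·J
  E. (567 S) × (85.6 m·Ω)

Reference: N = kg·m·s⁻².
Each option:
  A. [heat-transfer coefficient] = kg·s⁻³·K⁻¹
  B. [kg·s⁻²] · [m] = kg·m·s⁻²  ← same
  C. m·s⁻²
  D. J·mol⁻¹·K⁻¹ = N·m·mol⁻¹·K⁻¹ = kg·m²·s⁻²·K⁻¹·mol⁻¹
  E. [kg⁻¹·m⁻²·s³·A²] · [kg·m³·s⁻³·A⁻²] = m
Only B. matches kg·m·s⁻².

B.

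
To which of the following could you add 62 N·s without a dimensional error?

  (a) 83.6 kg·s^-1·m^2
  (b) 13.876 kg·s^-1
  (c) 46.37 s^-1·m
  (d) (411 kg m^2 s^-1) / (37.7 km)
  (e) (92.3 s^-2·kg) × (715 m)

(d)

Reference: N·s = kg·m·s⁻²·s = kg·m·s⁻¹.
Each option:
  (a) kg·m²·s⁻¹
  (b) kg·s⁻¹
  (c) m·s⁻¹
  (d) [kg·m²·s⁻¹] / [m] = kg·m·s⁻¹  ← same
  (e) [kg·s⁻²] · [m] = kg·m·s⁻²
Only (d) matches kg·m·s⁻¹.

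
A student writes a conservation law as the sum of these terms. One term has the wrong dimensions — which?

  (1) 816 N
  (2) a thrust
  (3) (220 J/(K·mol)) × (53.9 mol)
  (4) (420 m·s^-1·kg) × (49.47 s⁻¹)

Work out the base dimensions of each:
  (1) N = kg·m·s⁻²
  (2) [thrust] = kg·m·s⁻²
  (3) [kg·m²·s⁻²·K⁻¹·mol⁻¹] · [mol] = kg·m²·s⁻²·K⁻¹
  (4) [kg·m·s⁻¹] · [s⁻¹] = kg·m·s⁻²
All reduce to kg·m·s⁻² except (3), which is kg·m²·s⁻²·K⁻¹.

(3)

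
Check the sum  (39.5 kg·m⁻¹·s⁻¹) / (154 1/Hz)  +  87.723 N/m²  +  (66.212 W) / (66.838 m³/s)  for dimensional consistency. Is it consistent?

Yes

In SI base units:
  (39.5 kg·m⁻¹·s⁻¹) / (154 1/Hz):  [kg·m⁻¹·s⁻¹] / [s] = kg·m⁻¹·s⁻²
  87.723 N/m²:  N·m⁻² = kg·m·s⁻²·m⁻² = kg·m⁻¹·s⁻²
  (66.212 W) / (66.838 m³/s):  [kg·m²·s⁻³] / [m³·s⁻¹] = kg·m⁻¹·s⁻²
Every term reduces to kg·m⁻¹·s⁻².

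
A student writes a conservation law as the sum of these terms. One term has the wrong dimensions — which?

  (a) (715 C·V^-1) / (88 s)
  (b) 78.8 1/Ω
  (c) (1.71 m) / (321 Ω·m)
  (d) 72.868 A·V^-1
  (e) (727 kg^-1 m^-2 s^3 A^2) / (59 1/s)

Reduce each to base SI dimensions:
  (a) [kg⁻¹·m⁻²·s⁴·A²] / [s] = kg⁻¹·m⁻²·s³·A²
  (b) Ω⁻¹ = (V·A⁻¹)⁻¹ = kg⁻¹·m⁻²·s³·A²
  (c) [m] / [kg·m³·s⁻³·A⁻²] = kg⁻¹·m⁻²·s³·A²
  (d) A·V⁻¹ = A·(J·C⁻¹)⁻¹ = kg⁻¹·m⁻²·s³·A²
  (e) [kg⁻¹·m⁻²·s³·A²] / [s⁻¹] = kg⁻¹·m⁻²·s⁴·A²
All reduce to kg⁻¹·m⁻²·s³·A² except (e), which is kg⁻¹·m⁻²·s⁴·A².

(e)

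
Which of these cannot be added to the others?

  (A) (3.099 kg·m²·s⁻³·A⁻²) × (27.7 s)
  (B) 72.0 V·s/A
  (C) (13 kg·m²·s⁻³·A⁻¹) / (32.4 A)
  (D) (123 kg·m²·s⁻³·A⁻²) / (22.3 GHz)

(C)

Expand each in SI base units:
  (A) [kg·m²·s⁻³·A⁻²] · [s] = kg·m²·s⁻²·A⁻²
  (B) V·s·A⁻¹ = J·C⁻¹·s·A⁻¹ = kg·m²·s⁻²·A⁻²
  (C) [kg·m²·s⁻³·A⁻¹] / [A] = kg·m²·s⁻³·A⁻²
  (D) [kg·m²·s⁻³·A⁻²] / [s⁻¹] = kg·m²·s⁻²·A⁻²
All reduce to kg·m²·s⁻²·A⁻² except (C), which is kg·m²·s⁻³·A⁻².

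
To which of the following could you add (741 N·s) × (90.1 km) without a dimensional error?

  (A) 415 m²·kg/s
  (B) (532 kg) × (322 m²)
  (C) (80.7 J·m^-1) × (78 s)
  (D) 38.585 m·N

Reference: [kg·m·s⁻¹] · [m] = kg·m²·s⁻¹.
Each option:
  (A) kg·m²·s⁻¹  ← same
  (B) [kg] · [m²] = kg·m²
  (C) [kg·m·s⁻²] · [s] = kg·m·s⁻¹
  (D) N·m = kg·m·s⁻²·m = kg·m²·s⁻²
Only (A) matches kg·m²·s⁻¹.

(A)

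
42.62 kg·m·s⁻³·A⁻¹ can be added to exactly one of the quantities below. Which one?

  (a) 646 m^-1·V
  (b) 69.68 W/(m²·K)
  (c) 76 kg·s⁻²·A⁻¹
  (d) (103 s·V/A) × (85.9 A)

(a)

Reference: kg·m·s⁻³·A⁻¹.
Each option:
  (a) V·m⁻¹ = J·C⁻¹·m⁻¹ = kg·m·s⁻³·A⁻¹  ← same
  (b) W·m⁻²·K⁻¹ = J·s⁻¹·m⁻²·K⁻¹ = kg·s⁻³·K⁻¹
  (c) kg·s⁻²·A⁻¹
  (d) [kg·m²·s⁻²·A⁻²] · [A] = kg·m²·s⁻²·A⁻¹
Only (a) matches kg·m·s⁻³·A⁻¹.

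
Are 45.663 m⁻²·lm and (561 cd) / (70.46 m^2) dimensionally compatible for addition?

Work out the base dimensions of each:
  45.663 m⁻²·lm:  lm·m⁻² = cd·m⁻² = m⁻²·cd
  (561 cd) / (70.46 m^2):  [cd] / [m²] = m⁻²·cd
Both are m⁻²·cd, so they have the same dimensions and can be added.

Yes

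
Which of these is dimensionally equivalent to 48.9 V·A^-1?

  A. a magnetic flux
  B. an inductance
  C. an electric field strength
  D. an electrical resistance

D.

Reference: V·A⁻¹ = J·C⁻¹·A⁻¹ = kg·m²·s⁻³·A⁻².
Each option:
  A. [magnetic flux] = kg·m²·s⁻²·A⁻¹
  B. [inductance] = kg·m²·s⁻²·A⁻²
  C. [electric field strength] = kg·m·s⁻³·A⁻¹
  D. [electrical resistance] = kg·m²·s⁻³·A⁻²  ← same
Only D. matches kg·m²·s⁻³·A⁻².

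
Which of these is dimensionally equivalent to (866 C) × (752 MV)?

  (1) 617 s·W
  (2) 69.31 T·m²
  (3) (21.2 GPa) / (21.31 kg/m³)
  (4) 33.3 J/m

(1)

Reference: [s·A] · [kg·m²·s⁻³·A⁻¹] = kg·m²·s⁻².
Each option:
  (1) W·s = J·s⁻¹·s = kg·m²·s⁻²  ← same
  (2) T·m² = Wb·m⁻²·m² = kg·m²·s⁻²·A⁻¹
  (3) [kg·m⁻¹·s⁻²] / [kg·m⁻³] = m²·s⁻²
  (4) J·m⁻¹ = N·m·m⁻¹ = kg·m·s⁻²
Only (1) matches kg·m²·s⁻².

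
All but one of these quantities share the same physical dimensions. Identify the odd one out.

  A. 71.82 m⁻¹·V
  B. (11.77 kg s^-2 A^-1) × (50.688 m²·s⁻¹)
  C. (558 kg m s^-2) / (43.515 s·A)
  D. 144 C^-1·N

B.

Expand each in SI base units:
  A. V·m⁻¹ = J·C⁻¹·m⁻¹ = kg·m·s⁻³·A⁻¹
  B. [kg·s⁻²·A⁻¹] · [m²·s⁻¹] = kg·m²·s⁻³·A⁻¹
  C. [kg·m·s⁻²] / [s·A] = kg·m·s⁻³·A⁻¹
  D. N·C⁻¹ = kg·m·s⁻²·(s·A)⁻¹ = kg·m·s⁻³·A⁻¹
All reduce to kg·m·s⁻³·A⁻¹ except B., which is kg·m²·s⁻³·A⁻¹.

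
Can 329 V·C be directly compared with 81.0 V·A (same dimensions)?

Expand each in SI base units:
  329 V·C:  C·V = s·A·J·C⁻¹ = kg·m²·s⁻²
  81.0 V·A:  V·A = J·C⁻¹·A = kg·m²·s⁻³
kg·m²·s⁻² ≠ kg·m²·s⁻³, so they cannot be added.

No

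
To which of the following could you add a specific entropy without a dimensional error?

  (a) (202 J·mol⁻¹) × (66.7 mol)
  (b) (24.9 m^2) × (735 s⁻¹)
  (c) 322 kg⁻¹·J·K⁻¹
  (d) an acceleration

(c)

Reference: [specific entropy] = m²·s⁻²·K⁻¹.
Each option:
  (a) [kg·m²·s⁻²·mol⁻¹] · [mol] = kg·m²·s⁻²
  (b) [m²] · [s⁻¹] = m²·s⁻¹
  (c) J·kg⁻¹·K⁻¹ = N·m·kg⁻¹·K⁻¹ = m²·s⁻²·K⁻¹  ← same
  (d) [acceleration] = m·s⁻²
Only (c) matches m²·s⁻²·K⁻¹.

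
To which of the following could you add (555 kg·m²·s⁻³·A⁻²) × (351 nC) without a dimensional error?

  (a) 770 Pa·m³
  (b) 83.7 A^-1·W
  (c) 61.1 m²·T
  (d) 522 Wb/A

(c)

Reference: [kg·m²·s⁻³·A⁻²] · [s·A] = kg·m²·s⁻²·A⁻¹.
Each option:
  (a) Pa·m³ = N·m⁻²·m³ = kg·m²·s⁻²
  (b) W·A⁻¹ = J·s⁻¹·A⁻¹ = kg·m²·s⁻³·A⁻¹
  (c) T·m² = Wb·m⁻²·m² = kg·m²·s⁻²·A⁻¹  ← same
  (d) Wb·A⁻¹ = V·s·A⁻¹ = kg·m²·s⁻²·A⁻²
Only (c) matches kg·m²·s⁻²·A⁻¹.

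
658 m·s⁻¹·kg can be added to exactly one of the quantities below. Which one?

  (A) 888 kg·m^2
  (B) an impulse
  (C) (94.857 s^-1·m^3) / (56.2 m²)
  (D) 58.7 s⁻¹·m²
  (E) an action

(B)

Reference: kg·m·s⁻¹.
Each option:
  (A) kg·m²
  (B) [impulse] = kg·m·s⁻¹  ← same
  (C) [m³·s⁻¹] / [m²] = m·s⁻¹
  (D) m²·s⁻¹
  (E) [action] = kg·m²·s⁻¹
Only (B) matches kg·m·s⁻¹.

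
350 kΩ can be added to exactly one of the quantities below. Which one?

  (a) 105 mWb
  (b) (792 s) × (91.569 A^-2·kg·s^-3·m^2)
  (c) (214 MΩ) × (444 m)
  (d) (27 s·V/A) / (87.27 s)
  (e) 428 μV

Reference: Ω = V·A⁻¹ = kg·m²·s⁻³·A⁻².
Each option:
  (a) Wb = V·s = kg·m²·s⁻²·A⁻¹
  (b) [s] · [kg·m²·s⁻³·A⁻²] = kg·m²·s⁻²·A⁻²
  (c) [kg·m²·s⁻³·A⁻²] · [m] = kg·m³·s⁻³·A⁻²
  (d) [kg·m²·s⁻²·A⁻²] / [s] = kg·m²·s⁻³·A⁻²  ← same
  (e) V = J·C⁻¹ = kg·m²·s⁻³·A⁻¹
Only (d) matches kg·m²·s⁻³·A⁻².

(d)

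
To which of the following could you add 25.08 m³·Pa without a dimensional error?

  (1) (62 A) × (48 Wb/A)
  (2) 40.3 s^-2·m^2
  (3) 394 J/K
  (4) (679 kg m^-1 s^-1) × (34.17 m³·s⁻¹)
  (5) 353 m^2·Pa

Reference: Pa·m³ = N·m⁻²·m³ = kg·m²·s⁻².
Each option:
  (1) [A] · [kg·m²·s⁻²·A⁻²] = kg·m²·s⁻²·A⁻¹
  (2) m²·s⁻²
  (3) J·K⁻¹ = N·m·K⁻¹ = kg·m²·s⁻²·K⁻¹
  (4) [kg·m⁻¹·s⁻¹] · [m³·s⁻¹] = kg·m²·s⁻²  ← same
  (5) Pa·m² = N·m⁻²·m² = kg·m·s⁻²
Only (4) matches kg·m²·s⁻².

(4)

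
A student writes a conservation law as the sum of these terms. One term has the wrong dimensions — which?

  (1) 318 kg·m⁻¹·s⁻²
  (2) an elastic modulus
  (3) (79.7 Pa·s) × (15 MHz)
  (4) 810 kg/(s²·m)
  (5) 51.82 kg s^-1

Reduce each to base SI dimensions:
  (1) kg·m⁻¹·s⁻²
  (2) [elastic modulus] = kg·m⁻¹·s⁻²
  (3) [kg·m⁻¹·s⁻¹] · [s⁻¹] = kg·m⁻¹·s⁻²
  (4) kg·m⁻¹·s⁻²
  (5) kg·s⁻¹
All reduce to kg·m⁻¹·s⁻² except (5), which is kg·s⁻¹.

(5)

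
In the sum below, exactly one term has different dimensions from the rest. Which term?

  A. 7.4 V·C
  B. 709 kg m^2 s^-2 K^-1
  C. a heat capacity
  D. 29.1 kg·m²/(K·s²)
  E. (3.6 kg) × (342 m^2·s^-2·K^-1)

A.

Dimensions:
  A. C·V = s·A·J·C⁻¹ = kg·m²·s⁻²
  B. kg·m²·s⁻²·K⁻¹
  C. [heat capacity] = kg·m²·s⁻²·K⁻¹
  D. kg·m²·s⁻²·K⁻¹
  E. [kg] · [m²·s⁻²·K⁻¹] = kg·m²·s⁻²·K⁻¹
All reduce to kg·m²·s⁻²·K⁻¹ except A., which is kg·m²·s⁻².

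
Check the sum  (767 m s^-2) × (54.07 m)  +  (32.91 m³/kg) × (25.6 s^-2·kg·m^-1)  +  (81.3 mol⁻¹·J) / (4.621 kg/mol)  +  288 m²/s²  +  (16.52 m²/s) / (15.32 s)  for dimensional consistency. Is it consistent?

Yes

Dimensions:
  (767 m s^-2) × (54.07 m):  [m·s⁻²] · [m] = m²·s⁻²
  (32.91 m³/kg) × (25.6 s^-2·kg·m^-1):  [kg⁻¹·m³] · [kg·m⁻¹·s⁻²] = m²·s⁻²
  (81.3 mol⁻¹·J) / (4.621 kg/mol):  [kg·m²·s⁻²·mol⁻¹] / [kg·mol⁻¹] = m²·s⁻²
  288 m²/s²:  m²·s⁻²
  (16.52 m²/s) / (15.32 s):  [m²·s⁻¹] / [s] = m²·s⁻²
Every term reduces to m²·s⁻².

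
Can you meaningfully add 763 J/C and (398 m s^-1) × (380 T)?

Reduce each to base SI dimensions:
  763 J/C:  J·C⁻¹ = N·m·(s·A)⁻¹ = kg·m²·s⁻³·A⁻¹
  (398 m s^-1) × (380 T):  [m·s⁻¹] · [kg·s⁻²·A⁻¹] = kg·m·s⁻³·A⁻¹
kg·m²·s⁻³·A⁻¹ ≠ kg·m·s⁻³·A⁻¹, so they cannot be added.

No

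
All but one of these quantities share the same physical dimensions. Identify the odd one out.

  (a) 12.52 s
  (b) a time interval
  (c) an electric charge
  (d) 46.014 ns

(c)

Reduce each to base SI dimensions:
  (a) s
  (b) [time interval] = s
  (c) [electric charge] = s·A
  (d) s
All reduce to s except (c), which is s·A.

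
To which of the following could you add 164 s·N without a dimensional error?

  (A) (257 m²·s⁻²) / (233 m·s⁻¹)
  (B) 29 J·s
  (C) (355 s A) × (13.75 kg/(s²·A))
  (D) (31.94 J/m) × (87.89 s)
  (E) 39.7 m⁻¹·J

(D)

Reference: N·s = kg·m·s⁻²·s = kg·m·s⁻¹.
Each option:
  (A) [m²·s⁻²] / [m·s⁻¹] = m·s⁻¹
  (B) J·s = N·m·s = kg·m²·s⁻¹
  (C) [s·A] · [kg·s⁻²·A⁻¹] = kg·s⁻¹
  (D) [kg·m·s⁻²] · [s] = kg·m·s⁻¹  ← same
  (E) J·m⁻¹ = N·m·m⁻¹ = kg·m·s⁻²
Only (D) matches kg·m·s⁻¹.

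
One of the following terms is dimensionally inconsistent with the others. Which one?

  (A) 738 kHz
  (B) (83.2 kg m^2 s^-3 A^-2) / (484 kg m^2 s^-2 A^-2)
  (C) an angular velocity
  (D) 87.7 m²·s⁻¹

(D)

Expand each in SI base units:
  (A) Hz = s⁻¹
  (B) [kg·m²·s⁻³·A⁻²] / [kg·m²·s⁻²·A⁻²] = s⁻¹
  (C) [angular velocity] = s⁻¹
  (D) m²·s⁻¹
All reduce to s⁻¹ except (D), which is m²·s⁻¹.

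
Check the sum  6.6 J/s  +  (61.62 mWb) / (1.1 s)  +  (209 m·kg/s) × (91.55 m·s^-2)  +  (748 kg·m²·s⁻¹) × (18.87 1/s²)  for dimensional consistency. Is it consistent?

No

Reduce each to base SI dimensions:
  6.6 J/s:  J·s⁻¹ = N·m·s⁻¹ = kg·m²·s⁻³
  (61.62 mWb) / (1.1 s):  [kg·m²·s⁻²·A⁻¹] / [s] = kg·m²·s⁻³·A⁻¹
  (209 m·kg/s) × (91.55 m·s^-2):  [kg·m·s⁻¹] · [m·s⁻²] = kg·m²·s⁻³
  (748 kg·m²·s⁻¹) × (18.87 1/s²):  [kg·m²·s⁻¹] · [s⁻²] = kg·m²·s⁻³
The terms do not share a single dimension (kg·m²·s⁻³ vs kg·m²·s⁻³·A⁻¹).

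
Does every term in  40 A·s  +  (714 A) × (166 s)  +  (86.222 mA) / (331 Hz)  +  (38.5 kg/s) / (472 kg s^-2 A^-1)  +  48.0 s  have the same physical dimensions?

In SI base units:
  40 A·s:  A·s = s·A
  (714 A) × (166 s):  [A] · [s] = s·A
  (86.222 mA) / (331 Hz):  [A] / [s⁻¹] = s·A
  (38.5 kg/s) / (472 kg s^-2 A^-1):  [kg·s⁻¹] / [kg·s⁻²·A⁻¹] = s·A
  48.0 s:  s
The terms do not share a single dimension (s vs s·A).

No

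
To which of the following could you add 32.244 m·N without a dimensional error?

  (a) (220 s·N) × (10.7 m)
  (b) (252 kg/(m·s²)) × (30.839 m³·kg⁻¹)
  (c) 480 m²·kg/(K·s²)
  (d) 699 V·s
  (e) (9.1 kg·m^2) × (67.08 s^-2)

(e)

Reference: N·m = kg·m·s⁻²·m = kg·m²·s⁻².
Each option:
  (a) [kg·m·s⁻¹] · [m] = kg·m²·s⁻¹
  (b) [kg·m⁻¹·s⁻²] · [kg⁻¹·m³] = m²·s⁻²
  (c) kg·m²·s⁻²·K⁻¹
  (d) V·s = J·C⁻¹·s = kg·m²·s⁻²·A⁻¹
  (e) [kg·m²] · [s⁻²] = kg·m²·s⁻²  ← same
Only (e) matches kg·m²·s⁻².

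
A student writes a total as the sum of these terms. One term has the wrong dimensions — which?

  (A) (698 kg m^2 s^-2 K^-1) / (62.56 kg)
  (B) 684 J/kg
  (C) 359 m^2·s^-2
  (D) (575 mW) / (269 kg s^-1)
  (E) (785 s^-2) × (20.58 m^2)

(A)

Reduce each to base SI dimensions:
  (A) [kg·m²·s⁻²·K⁻¹] / [kg] = m²·s⁻²·K⁻¹
  (B) J·kg⁻¹ = N·m·kg⁻¹ = m²·s⁻²
  (C) m²·s⁻²
  (D) [kg·m²·s⁻³] / [kg·s⁻¹] = m²·s⁻²
  (E) [s⁻²] · [m²] = m²·s⁻²
All reduce to m²·s⁻² except (A), which is m²·s⁻²·K⁻¹.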